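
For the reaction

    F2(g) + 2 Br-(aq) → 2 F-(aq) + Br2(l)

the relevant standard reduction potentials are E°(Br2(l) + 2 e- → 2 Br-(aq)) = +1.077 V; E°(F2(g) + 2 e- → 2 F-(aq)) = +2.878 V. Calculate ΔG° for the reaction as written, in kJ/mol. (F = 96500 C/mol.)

−348 kJ/mol

In the reaction as written F2(g) is reduced, so the F₂/F⁻ couple is the cathode and Br₂/Br⁻ is the anode.
E°cell = +2.878 − (+1.077) = +1.801 V; balancing electrons gives n = 2.
ΔG° = −nFE°cell = −(2)(96500)(+1.801) J/mol = −348 kJ/mol.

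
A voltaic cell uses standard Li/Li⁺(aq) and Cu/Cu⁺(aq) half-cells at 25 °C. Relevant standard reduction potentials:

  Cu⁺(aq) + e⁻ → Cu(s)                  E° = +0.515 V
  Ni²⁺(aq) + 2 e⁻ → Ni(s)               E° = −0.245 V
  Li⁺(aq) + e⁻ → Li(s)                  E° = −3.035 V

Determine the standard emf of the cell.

The Cu⁺/Cu couple has the higher E°, so Cu ion is reduced (cathode) and Li is oxidized (anode).
E°cell = E°(cathode) − E°(anode) = +0.515 − (−3.035) = +3.550 V.

+3.550 V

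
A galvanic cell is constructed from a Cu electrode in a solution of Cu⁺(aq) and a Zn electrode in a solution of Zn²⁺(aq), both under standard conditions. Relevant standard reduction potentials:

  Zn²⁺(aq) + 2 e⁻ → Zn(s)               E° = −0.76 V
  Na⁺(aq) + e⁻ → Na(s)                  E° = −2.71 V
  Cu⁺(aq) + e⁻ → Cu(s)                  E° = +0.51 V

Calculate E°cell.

+1.27 V

The Cu⁺/Cu couple has the higher E°, so Cu ion is reduced (cathode) and Zn is oxidized (anode).
E°cell = E°(cathode) − E°(anode) = +0.51 − (−0.76) = +1.27 V.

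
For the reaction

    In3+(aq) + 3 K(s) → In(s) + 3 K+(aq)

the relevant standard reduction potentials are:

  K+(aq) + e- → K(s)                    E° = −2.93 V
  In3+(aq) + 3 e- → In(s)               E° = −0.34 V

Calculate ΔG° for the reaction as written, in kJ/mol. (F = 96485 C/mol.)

−750 kJ/mol

In the reaction as written In3+(aq) is reduced, so the In³⁺/In couple is the cathode and K⁺/K is the anode.
E°cell = −0.34 − (−2.93) = +2.59 V; balancing electrons gives n = 3.
ΔG° = −nFE°cell = −(3)(96485)(+2.59) J/mol = −750 kJ/mol.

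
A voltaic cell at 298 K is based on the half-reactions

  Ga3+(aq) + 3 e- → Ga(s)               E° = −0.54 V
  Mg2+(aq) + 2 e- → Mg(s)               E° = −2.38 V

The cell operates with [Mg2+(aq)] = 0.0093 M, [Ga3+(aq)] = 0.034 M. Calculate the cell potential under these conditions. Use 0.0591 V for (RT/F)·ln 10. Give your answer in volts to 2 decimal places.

+1.87 V

Since E°(Ga³⁺/Ga) > E°(Mg²⁺/Mg), Ga³⁺/Ga serves as the cathode.
E°cell = E°cat − E°an = −0.54 − (−2.38) = +1.84 V; n = 6.
The balanced reaction is 2 Ga3+(aq) + 3 Mg(s) → 2 Ga(s) + 3 Mg2+(aq), so Q = [Mg2+(aq)]^3 / [Ga3+(aq)]^2 = 0.000696 and log Q = −3.158.
Applying E = E° − (RT ln10/nF)·log Q gives +1.84 − (0.0591/6)(−3.158) = +1.87 V.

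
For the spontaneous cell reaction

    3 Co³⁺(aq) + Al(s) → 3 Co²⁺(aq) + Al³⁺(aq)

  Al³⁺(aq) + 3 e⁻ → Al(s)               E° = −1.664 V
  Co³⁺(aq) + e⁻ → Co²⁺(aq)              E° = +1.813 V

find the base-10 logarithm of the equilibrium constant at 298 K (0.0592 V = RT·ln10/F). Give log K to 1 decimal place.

The Co³⁺/Co²⁺ couple is reduced (cathode); E°cell = +1.813 − (−1.664) = +3.477 V with n = 3.
At equilibrium E = 0, so log K = nE°cell / 0.0592 = (3)(+3.477) / 0.0592 = 176.2.

log K = 176.2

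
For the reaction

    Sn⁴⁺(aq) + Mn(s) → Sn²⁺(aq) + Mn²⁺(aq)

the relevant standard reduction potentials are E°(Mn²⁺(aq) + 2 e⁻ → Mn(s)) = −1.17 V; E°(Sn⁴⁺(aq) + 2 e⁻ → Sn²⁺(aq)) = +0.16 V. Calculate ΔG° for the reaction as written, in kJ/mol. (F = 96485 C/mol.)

−257 kJ/mol

In the reaction as written Sn⁴⁺(aq) is reduced, so the Sn⁴⁺/Sn²⁺ couple is the cathode and Mn²⁺/Mn is the anode.
E°cell = +0.16 − (−1.17) = +1.33 V; balancing electrons gives n = 2.
ΔG° = −nFE°cell = −(2)(96485)(+1.33) J/mol = −257 kJ/mol.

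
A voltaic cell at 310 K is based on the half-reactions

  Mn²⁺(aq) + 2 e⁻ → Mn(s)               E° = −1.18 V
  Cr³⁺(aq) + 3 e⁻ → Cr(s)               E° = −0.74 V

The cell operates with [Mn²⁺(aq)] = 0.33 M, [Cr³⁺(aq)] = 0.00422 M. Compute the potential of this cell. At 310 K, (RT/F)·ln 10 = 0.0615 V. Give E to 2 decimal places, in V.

Since E°(Cr³⁺/Cr) > E°(Mn²⁺/Mn), Cr³⁺/Cr serves as the cathode.
The standard potential is −0.74 − (−1.18) = +0.44 V and the balanced reaction transfers n = 6 electrons.
Balancing gives 2 Cr³⁺(aq) + 3 Mn(s) → 2 Cr(s) + 3 Mn²⁺(aq); hence Q = [Mn²⁺(aq)]^3 / [Cr³⁺(aq)]^2 = 2.02×10^3 (log Q = 3.305).
E = E° − (0.0615/n)·log Q = +0.44 − (0.0615/6)(3.305) = +0.41 V.

+0.41 V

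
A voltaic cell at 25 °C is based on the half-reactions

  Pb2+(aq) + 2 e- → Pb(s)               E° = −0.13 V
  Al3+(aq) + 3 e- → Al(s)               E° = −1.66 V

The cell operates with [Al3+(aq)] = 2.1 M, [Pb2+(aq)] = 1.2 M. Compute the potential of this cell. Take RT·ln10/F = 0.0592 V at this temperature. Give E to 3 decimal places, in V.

Since E°(Pb²⁺/Pb) > E°(Al³⁺/Al), Pb²⁺/Pb serves as the cathode.
E°cell = −0.13 − (−1.66) = +1.53 V, with n = 6 electrons transferred.
The balanced reaction is 3 Pb2+(aq) + 2 Al(s) → 3 Pb(s) + 2 Al3+(aq), so Q = [Al3+(aq)]^2 / [Pb2+(aq)]^3 = 2.55 and log Q = 0.407.
E = E° − (0.0592/n)·log Q = +1.53 − (0.0592/6)(0.407) = +1.526 V.

+1.526 V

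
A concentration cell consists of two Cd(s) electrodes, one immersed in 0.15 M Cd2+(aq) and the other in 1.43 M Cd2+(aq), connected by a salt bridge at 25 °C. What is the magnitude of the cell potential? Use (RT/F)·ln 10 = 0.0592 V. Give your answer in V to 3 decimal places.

0.029 V

For a concentration cell E°cell = 0, since both electrodes use the same couple.
The compartment with the higher Cd2+(aq) concentration (1.43 M) acts as the cathode; ions are reduced there and produced at the dilute (0.15 M) anode.
With n = 2, Ecell = −(0.0592/2)·log([dilute]/[conc]) = −(0.0592/2)·log(0.15/1.43) = +0.029 V.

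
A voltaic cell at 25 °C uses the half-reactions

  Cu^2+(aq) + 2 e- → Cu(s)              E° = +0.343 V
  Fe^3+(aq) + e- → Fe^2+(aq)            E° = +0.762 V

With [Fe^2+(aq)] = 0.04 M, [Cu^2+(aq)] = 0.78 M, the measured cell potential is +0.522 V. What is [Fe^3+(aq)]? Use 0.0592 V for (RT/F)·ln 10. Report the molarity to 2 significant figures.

1.9 M

With Fe³⁺/Fe²⁺ at the cathode and Cu²⁺/Cu at the anode, E°cell = +0.762 − (+0.343) = +0.419 V (n = 2).
Rearranging E = E° − (0.0592/n)·log Q gives log Q = 2(+0.419 − (+0.522))/0.0592 = −3.480.
The balanced reaction is 2 Fe^3+(aq) + Cu(s) → 2 Fe^2+(aq) + Cu^2+(aq), so Q = ([Fe^2+(aq)]^2·[Cu^2+(aq)]) / [Fe^3+(aq)]^2.
Substituting the known concentrations and solving, log [Fe^3+(aq)] = 0.288 and [Fe^3+(aq)] = 1.9 M.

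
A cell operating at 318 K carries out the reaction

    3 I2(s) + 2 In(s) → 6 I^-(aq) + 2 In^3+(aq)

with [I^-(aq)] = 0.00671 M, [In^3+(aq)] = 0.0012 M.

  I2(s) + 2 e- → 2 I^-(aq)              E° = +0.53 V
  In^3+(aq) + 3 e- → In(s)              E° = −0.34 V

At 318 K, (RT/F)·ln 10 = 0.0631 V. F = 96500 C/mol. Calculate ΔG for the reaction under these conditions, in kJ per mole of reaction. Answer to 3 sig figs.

−619 kJ/mol

The standard cell potential is +0.53 − (−0.34) = +0.87 V, with n = 6 electrons in the balanced equation.
Here Q = [I^-(aq)]^6·[In^3+(aq)]^2 = 1.31×10^−19 (log Q = −18.881), giving E = +0.87 − (0.0631/6)·(−18.881) = +1.0686 V.
Finally ΔG = −nFE = −(6)(96500 C/mol)(+1.0686 V) = −619 kJ/mol.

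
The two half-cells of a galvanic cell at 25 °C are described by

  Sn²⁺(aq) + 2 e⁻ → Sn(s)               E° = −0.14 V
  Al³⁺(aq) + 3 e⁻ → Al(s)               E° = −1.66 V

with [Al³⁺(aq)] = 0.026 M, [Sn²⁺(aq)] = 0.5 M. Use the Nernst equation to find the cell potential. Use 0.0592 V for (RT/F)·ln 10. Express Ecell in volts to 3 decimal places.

Since E°(Sn²⁺/Sn) > E°(Al³⁺/Al), Sn²⁺/Sn serves as the cathode.
E°cell = E°cat − E°an = −0.14 − (−1.66) = +1.52 V; n = 6.
For the overall reaction 3 Sn²⁺(aq) + 2 Al(s) → 3 Sn(s) + 2 Al³⁺(aq), Q = [Al³⁺(aq)]^2 / [Sn²⁺(aq)]^3 = 0.00541, giving log Q = −2.267.
By the Nernst equation, E = +1.52 − (0.0592/6)·(−2.267) = +1.542 V.

+1.542 V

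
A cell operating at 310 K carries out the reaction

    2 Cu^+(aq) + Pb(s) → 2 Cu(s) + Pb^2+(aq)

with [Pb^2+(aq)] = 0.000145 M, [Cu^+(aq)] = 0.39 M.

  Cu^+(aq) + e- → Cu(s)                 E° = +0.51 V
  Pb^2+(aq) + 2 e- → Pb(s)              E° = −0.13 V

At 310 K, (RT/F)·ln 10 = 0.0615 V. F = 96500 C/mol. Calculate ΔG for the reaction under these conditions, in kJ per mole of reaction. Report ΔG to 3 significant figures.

The standard cell potential is +0.51 − (−0.13) = +0.64 V, with n = 2 electrons in the balanced equation.
Q = [Pb^2+(aq)] / [Cu^+(aq)]^2 = 0.000953, so log Q = −3.021 and E = +0.64 − (0.0615/2)(−3.021) = +0.7329 V.
ΔG = −nFE = −(2)(96500)(+0.7329) J/mol = −141 kJ/mol.

−141 kJ/mol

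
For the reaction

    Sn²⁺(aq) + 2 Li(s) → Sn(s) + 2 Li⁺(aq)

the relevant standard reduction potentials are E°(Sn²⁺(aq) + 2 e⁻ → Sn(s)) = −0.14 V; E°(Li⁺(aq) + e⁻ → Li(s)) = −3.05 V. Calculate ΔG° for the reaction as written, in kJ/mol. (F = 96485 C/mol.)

In the reaction as written Sn²⁺(aq) is reduced, so the Sn²⁺/Sn couple is the cathode and Li⁺/Li is the anode.
E°cell = −0.14 − (−3.05) = +2.91 V; balancing electrons gives n = 2.
ΔG° = −nFE°cell = −(2)(96485)(+2.91) J/mol = −562 kJ/mol.

−562 kJ/mol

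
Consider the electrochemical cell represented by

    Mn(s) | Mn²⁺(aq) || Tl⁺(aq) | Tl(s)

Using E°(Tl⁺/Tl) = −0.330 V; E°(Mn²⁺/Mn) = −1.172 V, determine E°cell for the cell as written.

By convention the left-hand electrode in cell notation is the anode (oxidation) and the right-hand electrode is the cathode (reduction).
E°cell = E°(right) − E°(left) = −0.330 − (−1.172) = +0.842 V.

+0.842 V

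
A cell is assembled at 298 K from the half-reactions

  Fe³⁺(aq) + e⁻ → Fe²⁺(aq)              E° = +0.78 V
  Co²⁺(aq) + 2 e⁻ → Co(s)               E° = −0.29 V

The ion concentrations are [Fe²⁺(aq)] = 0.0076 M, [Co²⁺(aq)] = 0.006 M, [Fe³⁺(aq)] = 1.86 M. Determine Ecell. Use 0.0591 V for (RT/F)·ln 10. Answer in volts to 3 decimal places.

Fe³⁺/Fe²⁺ is reduced (cathode, E° = +0.78 V) and Co²⁺/Co is oxidized (anode).
E°cell = E°cat − E°an = +0.78 − (−0.29) = +1.07 V; n = 2.
Balancing gives 2 Fe³⁺(aq) + Co(s) → 2 Fe²⁺(aq) + Co²⁺(aq); hence Q = ([Fe²⁺(aq)]^2·[Co²⁺(aq)]) / [Fe³⁺(aq)]^2 = 1×10^−7 (log Q = −6.999).
E = E° − (0.0591/n)·log Q = +1.07 − (0.0591/2)(−6.999) = +1.277 V.

+1.277 V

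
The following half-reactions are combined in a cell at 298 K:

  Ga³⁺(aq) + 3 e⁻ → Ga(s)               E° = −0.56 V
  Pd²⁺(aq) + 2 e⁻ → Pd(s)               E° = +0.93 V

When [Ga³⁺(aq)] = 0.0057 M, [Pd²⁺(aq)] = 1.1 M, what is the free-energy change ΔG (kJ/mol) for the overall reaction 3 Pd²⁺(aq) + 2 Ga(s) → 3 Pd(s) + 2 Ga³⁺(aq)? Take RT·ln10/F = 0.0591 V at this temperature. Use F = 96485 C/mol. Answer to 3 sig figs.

With Pd²⁺/Pd reduced at the cathode, E°cell = +0.93 − (−0.56) = +1.49 V and n = 6.
Here Q = [Ga³⁺(aq)]^2 / [Pd²⁺(aq)]^3 = 2.44×10^−5 (log Q = −4.612), giving E = +1.49 − (0.0591/6)·(−4.612) = +1.5354 V.
ΔG = −nFE = −(6)(96485)(+1.5354) J/mol = −889 kJ/mol.

−889 kJ/mol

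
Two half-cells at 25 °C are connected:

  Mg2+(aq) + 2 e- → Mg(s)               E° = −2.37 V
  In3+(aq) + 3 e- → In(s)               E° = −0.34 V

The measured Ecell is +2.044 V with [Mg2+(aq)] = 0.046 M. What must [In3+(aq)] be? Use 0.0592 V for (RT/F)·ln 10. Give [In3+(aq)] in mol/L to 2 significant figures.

0.051 M

With In³⁺/In at the cathode and Mg²⁺/Mg at the anode, E°cell = −0.34 − (−2.37) = +2.03 V (n = 6).
Rearranging E = E° − (0.0592/n)·log Q gives log Q = 6(+2.03 − (+2.044))/0.0592 = −1.419.
The balanced reaction is 2 In3+(aq) + 3 Mg(s) → 2 In(s) + 3 Mg2+(aq), so Q = [Mg2+(aq)]^3 / [In3+(aq)]^2.
Isolating [In3+(aq)] in Q = 10^{−1.419} yields log [In3+(aq)] = −1.296, i.e. 0.051 M.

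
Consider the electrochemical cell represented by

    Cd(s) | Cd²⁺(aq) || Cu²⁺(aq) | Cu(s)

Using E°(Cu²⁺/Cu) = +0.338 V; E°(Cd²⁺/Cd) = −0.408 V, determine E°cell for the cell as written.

By convention the left-hand electrode in cell notation is the anode (oxidation) and the right-hand electrode is the cathode (reduction).
E°cell = E°(right) − E°(left) = +0.338 − (−0.408) = +0.746 V.

+0.746 V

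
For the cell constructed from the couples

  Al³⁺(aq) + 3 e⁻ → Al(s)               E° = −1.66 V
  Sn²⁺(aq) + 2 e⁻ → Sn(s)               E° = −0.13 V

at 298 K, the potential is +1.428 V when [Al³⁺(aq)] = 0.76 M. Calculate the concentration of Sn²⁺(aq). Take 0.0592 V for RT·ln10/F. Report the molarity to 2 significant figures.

0.00030 M

With Sn²⁺/Sn at the cathode and Al³⁺/Al at the anode, E°cell = −0.13 − (−1.66) = +1.53 V (n = 6).
Since E = E° − (0.0592/n)·log Q, log Q = n(E° − E)/0.0592 = 10.338.
The balanced reaction is 3 Sn²⁺(aq) + 2 Al(s) → 3 Sn(s) + 2 Al³⁺(aq), so Q = [Al³⁺(aq)]^2 / [Sn²⁺(aq)]^3.
Isolating [Sn²⁺(aq)] in Q = 10^{10.338} yields log [Sn²⁺(aq)] = −3.525, i.e. 0.00030 M.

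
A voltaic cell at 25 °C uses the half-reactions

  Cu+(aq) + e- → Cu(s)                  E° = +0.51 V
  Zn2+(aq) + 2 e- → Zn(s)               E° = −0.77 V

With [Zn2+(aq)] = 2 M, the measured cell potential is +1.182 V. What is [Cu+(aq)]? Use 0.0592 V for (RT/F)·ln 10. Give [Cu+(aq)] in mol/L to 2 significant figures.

0.031 M

Cu⁺/Cu is the cathode (higher E°); E°cell = +0.51 − (−0.77) = +1.28 V with n = 2.
From the Nernst equation, log Q = n(E° − E)/0.0592 = 2·(+1.28 − (+1.182))/0.0592 = 3.311.
Balancing electrons gives 2 Cu+(aq) + Zn(s) → 2 Cu(s) + Zn2+(aq); thus Q = [Zn2+(aq)] / [Cu+(aq)]^2.
Substituting the known concentrations and solving, log [Cu+(aq)] = −1.505 and [Cu+(aq)] = 0.031 M.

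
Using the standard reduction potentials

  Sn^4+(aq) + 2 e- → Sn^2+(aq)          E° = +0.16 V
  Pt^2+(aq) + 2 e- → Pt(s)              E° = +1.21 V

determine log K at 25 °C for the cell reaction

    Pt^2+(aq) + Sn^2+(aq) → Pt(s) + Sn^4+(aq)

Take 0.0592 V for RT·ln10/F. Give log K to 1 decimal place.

The Pt²⁺/Pt couple is reduced (cathode); E°cell = +1.21 − (+0.16) = +1.05 V with n = 2.
At equilibrium E = 0, so log K = nE°cell / 0.0592 = (2)(+1.05) / 0.0592 = 35.5.

log K = 35.5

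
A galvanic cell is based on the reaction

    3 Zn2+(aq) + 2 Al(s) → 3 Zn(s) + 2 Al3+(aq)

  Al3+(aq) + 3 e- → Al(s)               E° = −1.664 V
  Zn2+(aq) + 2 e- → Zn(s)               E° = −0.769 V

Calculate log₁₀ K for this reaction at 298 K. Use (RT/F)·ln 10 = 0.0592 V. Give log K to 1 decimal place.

log K = 90.7

The Zn²⁺/Zn couple is reduced (cathode); E°cell = −0.769 − (−1.664) = +0.895 V with n = 6.
At equilibrium E = 0, so log K = nE°cell / 0.0592 = (6)(+0.895) / 0.0592 = 90.7.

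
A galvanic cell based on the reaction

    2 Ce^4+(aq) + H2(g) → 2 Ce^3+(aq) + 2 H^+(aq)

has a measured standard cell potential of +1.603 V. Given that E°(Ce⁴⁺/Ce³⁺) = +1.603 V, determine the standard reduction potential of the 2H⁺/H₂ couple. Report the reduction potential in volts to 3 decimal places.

+0.000 V

In the reaction as written the Ce⁴⁺/Ce³⁺ couple is reduced (cathode) and 2H⁺/H₂ is oxidized (anode), so E°cell = E°(Ce⁴⁺/Ce³⁺) − E°(2H⁺/H₂).
E°(2H⁺/H₂) = E°(cathode) − E°cell = +1.603 − (+1.603) = +0.000 V.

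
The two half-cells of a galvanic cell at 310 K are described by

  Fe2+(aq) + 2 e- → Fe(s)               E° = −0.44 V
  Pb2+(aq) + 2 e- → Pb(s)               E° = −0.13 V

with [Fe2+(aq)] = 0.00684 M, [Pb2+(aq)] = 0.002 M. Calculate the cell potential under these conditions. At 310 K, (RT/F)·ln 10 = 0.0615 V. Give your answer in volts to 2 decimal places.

+0.29 V

Since E°(Pb²⁺/Pb) > E°(Fe²⁺/Fe), Pb²⁺/Pb serves as the cathode.
E°cell = E°cat − E°an = −0.13 − (−0.44) = +0.31 V; n = 2.
The balanced reaction is Pb2+(aq) + Fe(s) → Pb(s) + Fe2+(aq), so Q = [Fe2+(aq)] / [Pb2+(aq)] = 3.42 and log Q = 0.534.
Applying E = E° − (RT ln10/nF)·log Q gives +0.31 − (0.0615/2)(0.534) = +0.29 V.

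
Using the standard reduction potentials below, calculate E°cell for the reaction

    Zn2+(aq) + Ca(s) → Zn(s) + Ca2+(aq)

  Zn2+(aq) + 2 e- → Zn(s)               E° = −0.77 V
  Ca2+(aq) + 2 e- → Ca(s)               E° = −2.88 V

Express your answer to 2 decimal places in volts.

Zn2+(aq) gains electrons, so the Zn²⁺/Zn couple is the cathode; the Ca²⁺/Ca couple is the anode.
E°cell = E°(cathode) − E°(anode) = −0.77 − (−2.88) = +2.11 V.
The positive value indicates the reaction is spontaneous as written.

+2.11 V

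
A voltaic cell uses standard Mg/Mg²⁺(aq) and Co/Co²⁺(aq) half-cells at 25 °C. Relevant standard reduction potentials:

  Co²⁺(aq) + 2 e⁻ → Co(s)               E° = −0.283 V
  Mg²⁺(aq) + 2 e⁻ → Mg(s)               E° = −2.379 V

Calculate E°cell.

Of the two couples in this cell, the one with the more positive reduction potential is reduced at the cathode: here that is Co²⁺/Co (−0.283 V); Mg²⁺/Mg (−2.379 V) is the anode.
E°cell = E°(cathode) − E°(anode) = −0.283 − (−2.379) = +2.096 V.

+2.096 V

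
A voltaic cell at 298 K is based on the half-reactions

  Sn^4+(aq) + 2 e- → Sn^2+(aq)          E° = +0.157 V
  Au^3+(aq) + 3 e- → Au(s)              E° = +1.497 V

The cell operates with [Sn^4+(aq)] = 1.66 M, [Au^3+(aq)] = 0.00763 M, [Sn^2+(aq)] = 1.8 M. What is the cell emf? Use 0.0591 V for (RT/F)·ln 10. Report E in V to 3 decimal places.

The Au³⁺/Au couple has the more positive E°, so it is the cathode; Sn⁴⁺/Sn²⁺ is the anode.
E°cell = +1.497 − (+0.157) = +1.340 V, with n = 6 electrons transferred.
The balanced reaction is 2 Au^3+(aq) + 3 Sn^2+(aq) → 2 Au(s) + 3 Sn^4+(aq), so Q = [Sn^4+(aq)]^3 / ([Au^3+(aq)]^2·[Sn^2+(aq)]^3) = 1.35×10^4 and log Q = 4.129.
By the Nernst equation, E = +1.340 − (0.0591/6)·(4.129) = +1.299 V.

+1.299 V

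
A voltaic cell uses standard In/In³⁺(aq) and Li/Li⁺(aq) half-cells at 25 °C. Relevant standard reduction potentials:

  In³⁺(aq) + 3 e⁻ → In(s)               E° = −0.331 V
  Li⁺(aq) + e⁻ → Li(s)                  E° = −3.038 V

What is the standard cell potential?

The In³⁺/In couple has the higher E°, so In ion is reduced (cathode) and Li is oxidized (anode).
E°cell = E°(cathode) − E°(anode) = −0.331 − (−3.038) = +2.707 V.

+2.707 V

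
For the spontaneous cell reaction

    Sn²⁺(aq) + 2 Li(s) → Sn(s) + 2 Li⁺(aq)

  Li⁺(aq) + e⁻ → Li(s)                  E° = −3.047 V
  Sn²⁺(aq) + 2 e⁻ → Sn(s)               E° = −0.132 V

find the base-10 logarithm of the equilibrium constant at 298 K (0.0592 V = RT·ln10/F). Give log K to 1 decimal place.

The Sn²⁺/Sn couple is reduced (cathode); E°cell = −0.132 − (−3.047) = +2.915 V with n = 2.
At equilibrium E = 0, so log K = nE°cell / 0.0592 = (2)(+2.915) / 0.0592 = 98.5.

log K = 98.5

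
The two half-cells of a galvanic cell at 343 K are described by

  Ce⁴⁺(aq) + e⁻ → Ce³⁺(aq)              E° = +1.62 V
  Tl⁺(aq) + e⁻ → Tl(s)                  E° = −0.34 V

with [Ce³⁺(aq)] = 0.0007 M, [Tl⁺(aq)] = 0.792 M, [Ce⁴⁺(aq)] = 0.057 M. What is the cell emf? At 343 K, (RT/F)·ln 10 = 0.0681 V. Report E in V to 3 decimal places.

+2.097 V

The Ce⁴⁺/Ce³⁺ couple has the more positive E°, so it is the cathode; Tl⁺/Tl is the anode.
The standard potential is +1.62 − (−0.34) = +1.96 V and the balanced reaction transfers n = 1 electron.
For the overall reaction Ce⁴⁺(aq) + Tl(s) → Ce³⁺(aq) + Tl⁺(aq), Q = ([Ce³⁺(aq)]·[Tl⁺(aq)]) / [Ce⁴⁺(aq)] = 0.00973, giving log Q = −2.012.
E = E° − (0.0681/n)·log Q = +1.96 − (0.0681/1)(−2.012) = +2.097 V.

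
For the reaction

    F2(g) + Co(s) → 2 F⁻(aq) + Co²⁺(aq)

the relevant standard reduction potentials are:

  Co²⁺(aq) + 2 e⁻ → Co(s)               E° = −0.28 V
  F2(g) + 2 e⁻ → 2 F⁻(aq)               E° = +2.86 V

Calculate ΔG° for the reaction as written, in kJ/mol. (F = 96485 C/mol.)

−606 kJ/mol

In the reaction as written F2(g) is reduced, so the F₂/F⁻ couple is the cathode and Co²⁺/Co is the anode.
E°cell = +2.86 − (−0.28) = +3.14 V; balancing electrons gives n = 2.
ΔG° = −nFE°cell = −(2)(96485)(+3.14) J/mol = −606 kJ/mol.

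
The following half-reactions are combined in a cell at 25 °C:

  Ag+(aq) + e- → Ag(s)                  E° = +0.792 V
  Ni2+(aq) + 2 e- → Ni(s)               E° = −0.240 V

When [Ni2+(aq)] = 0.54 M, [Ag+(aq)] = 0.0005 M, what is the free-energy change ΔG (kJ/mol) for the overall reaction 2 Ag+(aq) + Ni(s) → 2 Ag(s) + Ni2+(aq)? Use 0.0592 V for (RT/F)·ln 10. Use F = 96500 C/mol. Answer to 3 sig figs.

−163 kJ/mol

With Ag⁺/Ag reduced at the cathode, E°cell = +0.792 − (−0.240) = +1.032 V and n = 2.
The reaction quotient is [Ni2+(aq)] / [Ag+(aq)]^2 = 2.16×10^6; by Nernst, E = +1.032 − (0.0592/2)(6.334) = +0.8445 V.
Finally ΔG = −nFE = −(2)(96500 C/mol)(+0.8445 V) = −163 kJ/mol.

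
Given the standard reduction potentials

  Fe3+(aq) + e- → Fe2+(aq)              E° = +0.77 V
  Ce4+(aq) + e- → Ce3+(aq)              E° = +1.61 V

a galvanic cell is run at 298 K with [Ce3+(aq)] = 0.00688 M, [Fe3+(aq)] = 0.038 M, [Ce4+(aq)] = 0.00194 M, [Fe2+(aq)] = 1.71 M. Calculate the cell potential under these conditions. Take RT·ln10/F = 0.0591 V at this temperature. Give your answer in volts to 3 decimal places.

+0.905 V

Ce⁴⁺/Ce³⁺ is reduced (cathode, E° = +1.61 V) and Fe³⁺/Fe²⁺ is oxidized (anode).
E°cell = +1.61 − (+0.77) = +0.84 V, with n = 1 electron transferred.
The balanced reaction is Ce4+(aq) + Fe2+(aq) → Ce3+(aq) + Fe3+(aq), so Q = ([Ce3+(aq)]·[Fe3+(aq)]) / ([Ce4+(aq)]·[Fe2+(aq)]) = 0.0788 and log Q = −1.103.
E = E° − (0.0591/n)·log Q = +0.84 − (0.0591/1)(−1.103) = +0.905 V.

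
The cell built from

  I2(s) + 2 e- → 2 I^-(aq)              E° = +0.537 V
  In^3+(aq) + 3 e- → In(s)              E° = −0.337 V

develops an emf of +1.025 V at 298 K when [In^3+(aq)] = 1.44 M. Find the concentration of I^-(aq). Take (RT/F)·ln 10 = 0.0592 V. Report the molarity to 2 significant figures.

With I₂/I⁻ at the cathode and In³⁺/In at the anode, E°cell = +0.537 − (−0.337) = +0.874 V (n = 6).
Rearranging E = E° − (0.0592/n)·log Q gives log Q = 6(+0.874 − (+1.025))/0.0592 = −15.304.
For 3 I2(s) + 2 In(s) → 6 I^-(aq) + 2 In^3+(aq), the reaction quotient is Q = [I^-(aq)]^6·[In^3+(aq)]^2.
Substituting the known concentrations and solving, log [I^-(aq)] = −2.603 and [I^-(aq)] = 0.0025 M.

0.0025 M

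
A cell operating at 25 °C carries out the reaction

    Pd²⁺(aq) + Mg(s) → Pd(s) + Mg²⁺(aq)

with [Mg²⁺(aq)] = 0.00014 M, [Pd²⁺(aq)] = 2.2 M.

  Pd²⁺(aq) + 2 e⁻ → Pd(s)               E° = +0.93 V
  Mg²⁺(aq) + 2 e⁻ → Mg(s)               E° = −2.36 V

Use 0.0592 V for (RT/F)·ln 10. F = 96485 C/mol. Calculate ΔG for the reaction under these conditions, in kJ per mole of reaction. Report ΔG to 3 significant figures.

With Pd²⁺/Pd reduced at the cathode, E°cell = +0.93 − (−2.36) = +3.29 V and n = 2.
Q = [Mg²⁺(aq)] / [Pd²⁺(aq)] = 6.36×10^−5, so log Q = −4.196 and E = +3.29 − (0.0592/2)(−4.196) = +3.4142 V.
Then ΔG = −nFE = −2 × 96485 × +3.4142 J/mol = −659 kJ/mol.

−659 kJ/mol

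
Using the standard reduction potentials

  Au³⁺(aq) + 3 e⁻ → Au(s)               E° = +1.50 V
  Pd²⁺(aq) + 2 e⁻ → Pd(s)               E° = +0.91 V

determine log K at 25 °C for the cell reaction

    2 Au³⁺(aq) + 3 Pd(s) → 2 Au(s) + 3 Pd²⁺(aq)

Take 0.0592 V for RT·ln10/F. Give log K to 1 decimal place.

The Au³⁺/Au couple is reduced (cathode); E°cell = +1.50 − (+0.91) = +0.59 V with n = 6.
At equilibrium E = 0, so log K = nE°cell / 0.0592 = (6)(+0.59) / 0.0592 = 59.8.

log K = 59.8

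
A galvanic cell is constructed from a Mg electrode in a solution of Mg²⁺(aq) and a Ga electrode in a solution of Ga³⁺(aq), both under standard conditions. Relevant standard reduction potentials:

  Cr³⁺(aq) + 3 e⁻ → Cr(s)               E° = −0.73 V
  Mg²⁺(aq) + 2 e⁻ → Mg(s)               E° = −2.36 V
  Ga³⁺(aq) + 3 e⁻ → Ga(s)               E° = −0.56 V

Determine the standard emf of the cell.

The Ga³⁺/Ga couple has the higher E°, so Ga ion is reduced (cathode) and Mg is oxidized (anode).
E°cell = E°(cathode) − E°(anode) = −0.56 − (−2.36) = +1.80 V.

+1.80 V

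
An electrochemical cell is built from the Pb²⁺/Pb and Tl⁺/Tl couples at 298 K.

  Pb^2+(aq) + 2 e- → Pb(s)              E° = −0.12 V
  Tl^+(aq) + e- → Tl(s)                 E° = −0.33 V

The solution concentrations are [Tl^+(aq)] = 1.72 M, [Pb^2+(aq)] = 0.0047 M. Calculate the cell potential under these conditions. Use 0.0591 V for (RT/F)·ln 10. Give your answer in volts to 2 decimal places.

+0.13 V

Since E°(Pb²⁺/Pb) > E°(Tl⁺/Tl), Pb²⁺/Pb serves as the cathode.
E°cell = −0.12 − (−0.33) = +0.21 V, with n = 2 electrons transferred.
The balanced reaction is Pb^2+(aq) + 2 Tl(s) → Pb(s) + 2 Tl^+(aq), so Q = [Tl^+(aq)]^2 / [Pb^2+(aq)] = 629 and log Q = 2.799.
E = E° − (0.0591/n)·log Q = +0.21 − (0.0591/2)(2.799) = +0.13 V.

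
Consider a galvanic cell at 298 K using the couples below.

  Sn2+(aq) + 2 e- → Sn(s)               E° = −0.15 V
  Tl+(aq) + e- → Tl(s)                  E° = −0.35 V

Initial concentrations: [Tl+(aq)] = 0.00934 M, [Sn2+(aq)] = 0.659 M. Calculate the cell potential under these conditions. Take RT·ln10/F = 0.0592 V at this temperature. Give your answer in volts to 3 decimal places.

+0.315 V

Sn²⁺/Sn is reduced (cathode, E° = −0.15 V) and Tl⁺/Tl is oxidized (anode).
The standard potential is −0.15 − (−0.35) = +0.20 V and the balanced reaction transfers n = 2 electrons.
For the overall reaction Sn2+(aq) + 2 Tl(s) → Sn(s) + 2 Tl+(aq), Q = [Tl+(aq)]^2 / [Sn2+(aq)] = 0.000132, giving log Q = −3.878.
Applying E = E° − (RT ln10/nF)·log Q gives +0.20 − (0.0592/2)(−3.878) = +0.315 V.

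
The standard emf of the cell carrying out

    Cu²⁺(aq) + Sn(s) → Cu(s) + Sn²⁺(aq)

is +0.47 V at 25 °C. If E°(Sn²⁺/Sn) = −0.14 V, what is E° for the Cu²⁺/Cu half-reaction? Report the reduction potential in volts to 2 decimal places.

In the reaction as written the Cu²⁺/Cu couple is reduced (cathode) and Sn²⁺/Sn is oxidized (anode), so E°cell = E°(Cu²⁺/Cu) − E°(Sn²⁺/Sn).
E°(Cu²⁺/Cu) = E°cell + E°(anode) = +0.47 + (−0.14) = +0.33 V.

+0.33 V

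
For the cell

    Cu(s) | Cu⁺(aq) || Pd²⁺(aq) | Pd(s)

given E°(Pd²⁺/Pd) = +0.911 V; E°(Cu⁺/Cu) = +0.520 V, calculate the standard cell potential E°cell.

By convention the left-hand electrode in cell notation is the anode (oxidation) and the right-hand electrode is the cathode (reduction).
E°cell = E°(right) − E°(left) = +0.911 − (+0.520) = +0.391 V.

+0.391 V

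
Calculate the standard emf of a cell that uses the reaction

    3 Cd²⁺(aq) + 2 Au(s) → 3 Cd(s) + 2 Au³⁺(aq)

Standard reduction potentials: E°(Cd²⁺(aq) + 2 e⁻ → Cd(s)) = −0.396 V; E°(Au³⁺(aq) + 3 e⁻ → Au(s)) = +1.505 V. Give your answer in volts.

In the reaction as written, Cd²⁺(aq) is reduced (cathode) and Au³⁺(aq) is produced by oxidation at the anode.
E°cell = E°(cathode) − E°(anode) = −0.396 − (+1.505) = −1.901 V.
The negative E°cell means the reaction is non-spontaneous in the direction written.

−1.901 V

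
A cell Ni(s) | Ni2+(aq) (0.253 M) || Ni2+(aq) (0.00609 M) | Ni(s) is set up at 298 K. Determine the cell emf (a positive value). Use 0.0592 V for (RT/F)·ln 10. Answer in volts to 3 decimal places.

For a concentration cell E°cell = 0, since both electrodes use the same couple.
The compartment with the higher Ni2+(aq) concentration (0.253 M) acts as the cathode; ions are reduced there and produced at the dilute (0.00609 M) anode.
With n = 2, Ecell = −(0.0592/2)·log([dilute]/[conc]) = −(0.0592/2)·log(0.00609/0.253) = +0.048 V.

0.048 V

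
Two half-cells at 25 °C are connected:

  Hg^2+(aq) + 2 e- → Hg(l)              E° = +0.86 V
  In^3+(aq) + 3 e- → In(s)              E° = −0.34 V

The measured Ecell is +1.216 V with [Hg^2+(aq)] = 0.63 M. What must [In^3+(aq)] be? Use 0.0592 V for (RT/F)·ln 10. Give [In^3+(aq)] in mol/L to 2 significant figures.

Hg²⁺/Hg is the cathode (higher E°); E°cell = +0.86 − (−0.34) = +1.20 V with n = 6.
Rearranging E = E° − (0.0592/n)·log Q gives log Q = 6(+1.20 − (+1.216))/0.0592 = −1.622.
For 3 Hg^2+(aq) + 2 In(s) → 3 Hg(l) + 2 In^3+(aq), the reaction quotient is Q = [In^3+(aq)]^2 / [Hg^2+(aq)]^3.
Isolating [In^3+(aq)] in Q = 10^{−1.622} yields log [In^3+(aq)] = −1.112, i.e. 0.077 M.

0.077 M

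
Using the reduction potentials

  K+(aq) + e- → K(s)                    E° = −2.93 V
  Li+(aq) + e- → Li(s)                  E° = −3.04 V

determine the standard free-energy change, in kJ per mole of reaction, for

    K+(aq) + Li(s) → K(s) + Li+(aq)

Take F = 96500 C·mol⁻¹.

In the reaction as written K+(aq) is reduced, so the K⁺/K couple is the cathode and Li⁺/Li is the anode.
E°cell = −2.93 − (−3.04) = +0.11 V; balancing electrons gives n = 1.
ΔG° = −nFE°cell = −(1)(96500)(+0.11) J/mol = −10.6 kJ/mol.

−10.6 kJ/mol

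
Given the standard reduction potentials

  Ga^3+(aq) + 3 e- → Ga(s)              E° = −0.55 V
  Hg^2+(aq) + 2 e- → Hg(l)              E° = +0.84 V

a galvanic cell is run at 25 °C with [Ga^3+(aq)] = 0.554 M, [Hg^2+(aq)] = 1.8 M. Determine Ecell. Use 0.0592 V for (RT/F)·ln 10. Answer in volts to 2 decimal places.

+1.40 V

Hg²⁺/Hg is reduced (cathode, E° = +0.84 V) and Ga³⁺/Ga is oxidized (anode).
E°cell = E°cat − E°an = +0.84 − (−0.55) = +1.39 V; n = 6.
Balancing gives 3 Hg^2+(aq) + 2 Ga(s) → 3 Hg(l) + 2 Ga^3+(aq); hence Q = [Ga^3+(aq)]^2 / [Hg^2+(aq)]^3 = 0.0526 (log Q = −1.279).
Applying E = E° − (RT ln10/nF)·log Q gives +1.39 − (0.0592/6)(−1.279) = +1.40 V.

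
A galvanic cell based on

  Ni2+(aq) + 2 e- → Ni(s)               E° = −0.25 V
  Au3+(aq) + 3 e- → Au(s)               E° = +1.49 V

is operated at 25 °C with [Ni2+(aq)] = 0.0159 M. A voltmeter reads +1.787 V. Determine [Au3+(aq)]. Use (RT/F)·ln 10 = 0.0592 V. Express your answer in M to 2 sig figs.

The Au³⁺/Au couple has the larger reduction potential, so it is the cathode: E°cell = +1.49 − (−0.25) = +1.74 V and n = 6.
Since E = E° − (0.0592/n)·log Q, log Q = n(E° − E)/0.0592 = −4.764.
The balanced reaction is 2 Au3+(aq) + 3 Ni(s) → 2 Au(s) + 3 Ni2+(aq), so Q = [Ni2+(aq)]^3 / [Au3+(aq)]^2.
Solving for the unknown gives log [Au3+(aq)] = −0.316, so [Au3+(aq)] ≈ 0.48 M.

0.48 M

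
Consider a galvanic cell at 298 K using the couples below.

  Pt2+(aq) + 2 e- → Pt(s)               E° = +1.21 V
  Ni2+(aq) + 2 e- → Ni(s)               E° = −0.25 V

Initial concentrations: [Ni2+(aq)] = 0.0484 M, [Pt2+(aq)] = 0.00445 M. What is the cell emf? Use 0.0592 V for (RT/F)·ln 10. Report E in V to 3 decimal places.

+1.429 V

Since E°(Pt²⁺/Pt) > E°(Ni²⁺/Ni), Pt²⁺/Pt serves as the cathode.
E°cell = +1.21 − (−0.25) = +1.46 V, with n = 2 electrons transferred.
Balancing gives Pt2+(aq) + Ni(s) → Pt(s) + Ni2+(aq); hence Q = [Ni2+(aq)] / [Pt2+(aq)] = 10.9 (log Q = 1.036).
Applying E = E° − (RT ln10/nF)·log Q gives +1.46 − (0.0592/2)(1.036) = +1.429 V.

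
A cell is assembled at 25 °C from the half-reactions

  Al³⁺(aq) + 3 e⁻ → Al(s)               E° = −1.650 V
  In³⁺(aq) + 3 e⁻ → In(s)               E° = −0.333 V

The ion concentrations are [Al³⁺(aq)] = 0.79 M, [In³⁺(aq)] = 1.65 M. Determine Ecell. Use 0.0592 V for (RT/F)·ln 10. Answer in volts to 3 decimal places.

+1.323 V

In³⁺/In is reduced (cathode, E° = −0.333 V) and Al³⁺/Al is oxidized (anode).
The standard potential is −0.333 − (−1.650) = +1.317 V and the balanced reaction transfers n = 3 electrons.
For the overall reaction In³⁺(aq) + Al(s) → In(s) + Al³⁺(aq), Q = [Al³⁺(aq)] / [In³⁺(aq)] = 0.479, giving log Q = −0.320.
E = E° − (0.0592/n)·log Q = +1.317 − (0.0592/3)(−0.320) = +1.323 V.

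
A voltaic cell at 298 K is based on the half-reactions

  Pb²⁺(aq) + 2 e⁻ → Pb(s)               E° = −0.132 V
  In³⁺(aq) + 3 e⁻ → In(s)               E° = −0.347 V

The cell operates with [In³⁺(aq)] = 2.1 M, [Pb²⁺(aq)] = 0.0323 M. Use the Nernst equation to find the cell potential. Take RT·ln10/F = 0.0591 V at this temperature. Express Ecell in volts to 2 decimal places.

+0.16 V

Since E°(Pb²⁺/Pb) > E°(In³⁺/In), Pb²⁺/Pb serves as the cathode.
The standard potential is −0.132 − (−0.347) = +0.215 V and the balanced reaction transfers n = 6 electrons.
The balanced reaction is 3 Pb²⁺(aq) + 2 In(s) → 3 Pb(s) + 2 In³⁺(aq), so Q = [In³⁺(aq)]^2 / [Pb²⁺(aq)]^3 = 1.31×10^5 and log Q = 5.117.
Applying E = E° − (RT ln10/nF)·log Q gives +0.215 − (0.0591/6)(5.117) = +0.16 V.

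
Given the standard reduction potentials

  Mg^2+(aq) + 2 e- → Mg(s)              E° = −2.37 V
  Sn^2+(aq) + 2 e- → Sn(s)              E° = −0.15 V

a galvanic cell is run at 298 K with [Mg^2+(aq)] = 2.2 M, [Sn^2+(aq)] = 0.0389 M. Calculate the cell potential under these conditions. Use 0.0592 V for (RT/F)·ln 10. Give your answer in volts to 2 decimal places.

Since E°(Sn²⁺/Sn) > E°(Mg²⁺/Mg), Sn²⁺/Sn serves as the cathode.
E°cell = E°cat − E°an = −0.15 − (−2.37) = +2.22 V; n = 2.
Balancing gives Sn^2+(aq) + Mg(s) → Sn(s) + Mg^2+(aq); hence Q = [Mg^2+(aq)] / [Sn^2+(aq)] = 56.6 (log Q = 1.752).
By the Nernst equation, E = +2.22 − (0.0592/2)·(1.752) = +2.17 V.

+2.17 V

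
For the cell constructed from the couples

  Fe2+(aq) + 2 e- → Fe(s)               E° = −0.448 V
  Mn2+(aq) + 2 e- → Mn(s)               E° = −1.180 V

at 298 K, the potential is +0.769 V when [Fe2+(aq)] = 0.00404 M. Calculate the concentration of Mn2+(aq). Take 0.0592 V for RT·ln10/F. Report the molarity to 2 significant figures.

0.00023 M

Fe²⁺/Fe is the cathode (higher E°); E°cell = −0.448 − (−1.180) = +0.732 V with n = 2.
From the Nernst equation, log Q = n(E° − E)/0.0592 = 2·(+0.732 − (+0.769))/0.0592 = −1.250.
The balanced reaction is Fe2+(aq) + Mn(s) → Fe(s) + Mn2+(aq), so Q = [Mn2+(aq)] / [Fe2+(aq)].
Isolating [Mn2+(aq)] in Q = 10^{−1.250} yields log [Mn2+(aq)] = −3.644, i.e. 0.00023 M.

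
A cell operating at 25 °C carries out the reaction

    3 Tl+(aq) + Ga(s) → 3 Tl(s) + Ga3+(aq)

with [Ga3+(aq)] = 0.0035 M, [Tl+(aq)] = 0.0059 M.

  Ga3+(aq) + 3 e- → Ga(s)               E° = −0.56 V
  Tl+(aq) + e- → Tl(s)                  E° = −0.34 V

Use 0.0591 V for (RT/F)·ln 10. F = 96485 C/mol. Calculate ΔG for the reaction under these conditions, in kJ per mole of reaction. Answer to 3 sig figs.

With Tl⁺/Tl reduced at the cathode, E°cell = −0.34 − (−0.56) = +0.22 V and n = 3.
Here Q = [Ga3+(aq)] / [Tl+(aq)]^3 = 1.7×10^4 (log Q = 4.232), giving E = +0.22 − (0.0591/3)·(4.232) = +0.1366 V.
Then ΔG = −nFE = −3 × 96485 × +0.1366 J/mol = −39.5 kJ/mol.

−39.5 kJ/mol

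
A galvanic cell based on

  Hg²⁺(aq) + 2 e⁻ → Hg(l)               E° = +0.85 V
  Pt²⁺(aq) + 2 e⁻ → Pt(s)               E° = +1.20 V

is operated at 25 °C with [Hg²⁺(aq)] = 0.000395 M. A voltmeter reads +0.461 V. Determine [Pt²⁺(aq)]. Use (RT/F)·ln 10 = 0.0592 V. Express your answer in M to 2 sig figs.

The Pt²⁺/Pt couple has the larger reduction potential, so it is the cathode: E°cell = +1.20 − (+0.85) = +0.35 V and n = 2.
From the Nernst equation, log Q = n(E° − E)/0.0592 = 2·(+0.35 − (+0.461))/0.0592 = −3.750.
For Pt²⁺(aq) + Hg(l) → Pt(s) + Hg²⁺(aq), the reaction quotient is Q = [Hg²⁺(aq)] / [Pt²⁺(aq)].
Substituting the known concentrations and solving, log [Pt²⁺(aq)] = 0.347 and [Pt²⁺(aq)] = 2.2 M.

2.2 M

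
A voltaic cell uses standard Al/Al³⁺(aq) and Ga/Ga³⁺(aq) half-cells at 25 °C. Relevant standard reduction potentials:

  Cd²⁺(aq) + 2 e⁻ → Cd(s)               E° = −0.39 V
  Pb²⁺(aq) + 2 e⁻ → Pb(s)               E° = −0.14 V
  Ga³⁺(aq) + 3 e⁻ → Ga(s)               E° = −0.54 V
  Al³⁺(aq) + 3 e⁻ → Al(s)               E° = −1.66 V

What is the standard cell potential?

+1.12 V

Of the two couples in this cell, the one with the more positive reduction potential is reduced at the cathode: here that is Ga³⁺/Ga (−0.54 V); Al³⁺/Al (−1.66 V) is the anode.
E°cell = E°(cathode) − E°(anode) = −0.54 − (−1.66) = +1.12 V.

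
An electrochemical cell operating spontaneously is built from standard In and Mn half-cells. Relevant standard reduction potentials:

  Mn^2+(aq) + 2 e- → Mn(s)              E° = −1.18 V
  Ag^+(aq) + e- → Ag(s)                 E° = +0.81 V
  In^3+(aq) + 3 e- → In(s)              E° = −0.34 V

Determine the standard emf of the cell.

The In³⁺/In couple has the higher E°, so In ion is reduced (cathode) and Mn is oxidized (anode).
E°cell = E°(cathode) − E°(anode) = −0.34 − (−1.18) = +0.84 V.

+0.84 V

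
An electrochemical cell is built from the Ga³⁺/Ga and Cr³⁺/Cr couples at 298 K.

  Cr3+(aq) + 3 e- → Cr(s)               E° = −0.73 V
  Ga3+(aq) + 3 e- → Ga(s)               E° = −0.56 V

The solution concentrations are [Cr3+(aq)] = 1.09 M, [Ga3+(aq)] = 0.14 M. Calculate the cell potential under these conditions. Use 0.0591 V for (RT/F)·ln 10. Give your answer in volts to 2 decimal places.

+0.15 V

The Ga³⁺/Ga couple has the more positive E°, so it is the cathode; Cr³⁺/Cr is the anode.
The standard potential is −0.56 − (−0.73) = +0.17 V and the balanced reaction transfers n = 3 electrons.
Balancing gives Ga3+(aq) + Cr(s) → Ga(s) + Cr3+(aq); hence Q = [Cr3+(aq)] / [Ga3+(aq)] = 7.79 (log Q = 0.891).
E = E° − (0.0591/n)·log Q = +0.17 − (0.0591/3)(0.891) = +0.15 V.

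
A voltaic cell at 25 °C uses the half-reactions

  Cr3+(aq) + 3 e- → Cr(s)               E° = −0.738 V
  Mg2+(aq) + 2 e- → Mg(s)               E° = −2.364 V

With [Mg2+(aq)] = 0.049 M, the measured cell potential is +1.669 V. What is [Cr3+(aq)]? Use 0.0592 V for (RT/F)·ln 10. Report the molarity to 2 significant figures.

With Cr³⁺/Cr at the cathode and Mg²⁺/Mg at the anode, E°cell = −0.738 − (−2.364) = +1.626 V (n = 6).
From the Nernst equation, log Q = n(E° − E)/0.0592 = 6·(+1.626 − (+1.669))/0.0592 = −4.358.
Balancing electrons gives 2 Cr3+(aq) + 3 Mg(s) → 2 Cr(s) + 3 Mg2+(aq); thus Q = [Mg2+(aq)]^3 / [Cr3+(aq)]^2.
Solving for the unknown gives log [Cr3+(aq)] = 0.214, so [Cr3+(aq)] ≈ 1.6 M.

1.6 M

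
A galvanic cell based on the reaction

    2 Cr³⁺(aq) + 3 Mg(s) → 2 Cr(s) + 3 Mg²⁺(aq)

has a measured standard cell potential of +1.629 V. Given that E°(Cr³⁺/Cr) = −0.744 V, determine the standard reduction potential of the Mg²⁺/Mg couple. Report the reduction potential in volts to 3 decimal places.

−2.373 V

In the reaction as written the Cr³⁺/Cr couple is reduced (cathode) and Mg²⁺/Mg is oxidized (anode), so E°cell = E°(Cr³⁺/Cr) − E°(Mg²⁺/Mg).
E°(Mg²⁺/Mg) = E°(cathode) − E°cell = −0.744 − (+1.629) = −2.373 V.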